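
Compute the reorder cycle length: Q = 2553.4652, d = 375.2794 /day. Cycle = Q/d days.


Cycle = 2553.4652 / 375.2794 = 6.8042

6.8042 days


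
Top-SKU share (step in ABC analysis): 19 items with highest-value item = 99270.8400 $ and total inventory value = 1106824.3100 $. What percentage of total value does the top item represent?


Top item = 99270.8400
Total = 1106824.3100
Percentage = 99270.8400 / 1106824.3100 * 100 = 8.9690

8.9690%


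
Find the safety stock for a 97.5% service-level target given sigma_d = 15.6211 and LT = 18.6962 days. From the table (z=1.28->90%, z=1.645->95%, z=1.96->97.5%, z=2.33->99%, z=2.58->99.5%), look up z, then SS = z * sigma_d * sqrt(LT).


From the table, SL = 97.5% corresponds to z = 1.96
sqrt(LT) = sqrt(18.6962) = 4.3239
SS = 1.96 * 15.6211 * 4.3239 = 132.3867

132.3867 units


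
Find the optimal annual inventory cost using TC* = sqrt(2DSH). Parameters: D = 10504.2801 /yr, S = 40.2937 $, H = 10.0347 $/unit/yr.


2*D*S*H = 8494500.2093
TC* = sqrt(8494500.2093) = 2914.5326

2914.5326 $/yr


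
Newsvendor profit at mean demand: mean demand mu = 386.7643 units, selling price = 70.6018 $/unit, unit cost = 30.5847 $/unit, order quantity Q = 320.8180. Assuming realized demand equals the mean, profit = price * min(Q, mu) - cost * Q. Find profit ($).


Sales at mu = min(320.8180, 386.7643) = 320.8180
Revenue = 70.6018 * 320.8180 = 22650.3283
Total cost = 30.5847 * 320.8180 = 9812.1223
Profit = 22650.3283 - 9812.1223 = 12838.2060

12838.2060 $


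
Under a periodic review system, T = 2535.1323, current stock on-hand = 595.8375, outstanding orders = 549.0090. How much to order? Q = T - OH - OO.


Inventory position = OH + OO = 595.8375 + 549.0090 = 1144.8465
Q = 2535.1323 - 1144.8465 = 1390.2858

1390.2858 units


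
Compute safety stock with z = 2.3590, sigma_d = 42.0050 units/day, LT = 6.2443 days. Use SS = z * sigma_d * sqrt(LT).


sqrt(LT) = sqrt(6.2443) = 2.4989
SS = 2.3590 * 42.0050 * 2.4989 = 247.6115

247.6115 units


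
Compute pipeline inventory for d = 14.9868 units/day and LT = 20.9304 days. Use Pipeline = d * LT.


Pipeline = 14.9868 * 20.9304 = 313.6797

313.6797 units


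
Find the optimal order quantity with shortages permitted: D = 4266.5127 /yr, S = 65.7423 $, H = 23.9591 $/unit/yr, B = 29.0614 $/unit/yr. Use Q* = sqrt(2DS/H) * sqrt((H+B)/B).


sqrt(2DS/H) = 153.0167
sqrt((H+B)/B) = 1.3507
Q* = 153.0167 * 1.3507 = 206.6819

206.6819 units


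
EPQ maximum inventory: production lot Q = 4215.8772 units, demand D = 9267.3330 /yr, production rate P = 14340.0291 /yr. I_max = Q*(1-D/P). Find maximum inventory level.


D/P = 0.6463
1 - D/P = 0.3537
I_max = 4215.8772 * 0.3537 = 1491.3403

1491.3403 units


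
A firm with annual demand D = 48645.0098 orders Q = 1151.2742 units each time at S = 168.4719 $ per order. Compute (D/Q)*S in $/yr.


Number of orders = D/Q = 42.2532
Cost = 42.2532 * 168.4719 = 7118.4755

7118.4755 $/yr


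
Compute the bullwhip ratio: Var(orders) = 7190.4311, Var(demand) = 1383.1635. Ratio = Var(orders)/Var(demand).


BW = 7190.4311 / 1383.1635 = 5.1985

5.1985


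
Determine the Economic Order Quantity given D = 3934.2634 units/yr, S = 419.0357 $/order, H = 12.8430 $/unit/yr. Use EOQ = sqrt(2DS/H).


2*D*S = 2 * 3934.2634 * 419.0357 = 3297193.6356
2*D*S/H = 256730.7978
EOQ = sqrt(256730.7978) = 506.6861

506.6861 units


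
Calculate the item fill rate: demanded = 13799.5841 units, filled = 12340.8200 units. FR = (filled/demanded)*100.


FR = 12340.8200 / 13799.5841 * 100 = 89.4289

89.4289%


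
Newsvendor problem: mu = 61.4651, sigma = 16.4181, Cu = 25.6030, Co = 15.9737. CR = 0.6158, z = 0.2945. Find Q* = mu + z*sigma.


CR = Cu/(Cu+Co) = 25.6030/(25.6030+15.9737) = 0.6158
z = 0.2945
Q* = 61.4651 + 0.2945 * 16.4181 = 66.3002

66.3002 units


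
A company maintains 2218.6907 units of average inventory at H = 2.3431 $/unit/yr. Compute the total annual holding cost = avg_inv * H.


Cost = 2218.6907 * 2.3431 = 5198.6142

5198.6142 $/yr


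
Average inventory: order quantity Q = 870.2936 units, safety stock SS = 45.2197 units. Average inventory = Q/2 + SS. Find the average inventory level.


Q/2 = 435.1468
Avg = 435.1468 + 45.2197 = 480.3665

480.3665 units


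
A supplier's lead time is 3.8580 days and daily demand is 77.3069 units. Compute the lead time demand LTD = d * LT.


LTD = 77.3069 * 3.8580 = 298.2500

298.2500 units


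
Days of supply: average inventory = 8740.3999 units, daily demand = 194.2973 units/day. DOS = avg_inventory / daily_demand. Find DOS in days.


DOS = 8740.3999 / 194.2973 = 44.9847

44.9847 days


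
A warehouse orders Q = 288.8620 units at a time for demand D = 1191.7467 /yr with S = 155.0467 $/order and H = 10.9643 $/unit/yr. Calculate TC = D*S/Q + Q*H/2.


Ordering cost = D*S/Q = 639.6701
Holding cost = Q*H/2 = 1583.5848
TC = 639.6701 + 1583.5848 = 2223.2549

2223.2549 $/yr


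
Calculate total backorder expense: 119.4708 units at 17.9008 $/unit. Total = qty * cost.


Total = 119.4708 * 17.9008 = 2138.6229

2138.6229 $


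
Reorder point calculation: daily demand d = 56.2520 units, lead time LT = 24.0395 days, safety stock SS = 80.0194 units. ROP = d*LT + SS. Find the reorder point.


d*LT = 56.2520 * 24.0395 = 1352.2700
ROP = 1352.2700 + 80.0194 = 1432.2894

1432.2894 units


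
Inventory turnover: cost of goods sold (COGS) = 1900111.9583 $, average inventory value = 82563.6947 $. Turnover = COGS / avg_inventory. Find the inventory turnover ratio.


Turnover = 1900111.9583 / 82563.6947 = 23.0139

23.0139


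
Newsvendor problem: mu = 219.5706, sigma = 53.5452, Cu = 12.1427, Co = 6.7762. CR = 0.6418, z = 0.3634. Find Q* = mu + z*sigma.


CR = Cu/(Cu+Co) = 12.1427/(12.1427+6.7762) = 0.6418
z = 0.3634
Q* = 219.5706 + 0.3634 * 53.5452 = 239.0289

239.0289 units


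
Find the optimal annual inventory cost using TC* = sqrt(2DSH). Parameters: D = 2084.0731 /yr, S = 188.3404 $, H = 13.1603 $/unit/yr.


2*D*S*H = 10331234.5541
TC* = sqrt(10331234.5541) = 3214.2238

3214.2238 $/yr


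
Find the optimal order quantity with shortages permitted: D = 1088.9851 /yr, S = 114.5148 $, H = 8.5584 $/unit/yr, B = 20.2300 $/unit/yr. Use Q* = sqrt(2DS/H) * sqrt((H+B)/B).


sqrt(2DS/H) = 170.7106
sqrt((H+B)/B) = 1.1929
Q* = 170.7106 * 1.1929 = 203.6439

203.6439 units


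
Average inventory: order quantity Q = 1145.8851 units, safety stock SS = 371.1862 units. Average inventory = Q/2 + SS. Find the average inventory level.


Q/2 = 572.9425
Avg = 572.9425 + 371.1862 = 944.1287

944.1287 units


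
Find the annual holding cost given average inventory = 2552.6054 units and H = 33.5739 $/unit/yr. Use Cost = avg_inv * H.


Cost = 2552.6054 * 33.5739 = 85700.9184

85700.9184 $/yr


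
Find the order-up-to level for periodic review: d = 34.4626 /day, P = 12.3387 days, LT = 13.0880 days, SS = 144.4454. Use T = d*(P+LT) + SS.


P + LT = 25.4267
d*(P+LT) = 34.4626 * 25.4267 = 876.2702
T = 876.2702 + 144.4454 = 1020.7156

1020.7156 units


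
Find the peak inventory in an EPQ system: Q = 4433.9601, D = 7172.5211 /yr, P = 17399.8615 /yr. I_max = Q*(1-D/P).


D/P = 0.4122
1 - D/P = 0.5878
I_max = 4433.9601 * 0.5878 = 2606.2058

2606.2058 units


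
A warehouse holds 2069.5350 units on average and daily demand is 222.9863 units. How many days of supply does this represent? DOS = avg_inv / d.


DOS = 2069.5350 / 222.9863 = 9.2810

9.2810 days


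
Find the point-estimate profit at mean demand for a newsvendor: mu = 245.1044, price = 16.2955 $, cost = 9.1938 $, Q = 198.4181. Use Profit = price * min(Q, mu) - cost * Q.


Sales at mu = min(198.4181, 245.1044) = 198.4181
Revenue = 16.2955 * 198.4181 = 3233.3221
Total cost = 9.1938 * 198.4181 = 1824.2163
Profit = 3233.3221 - 1824.2163 = 1409.1058

1409.1058 $


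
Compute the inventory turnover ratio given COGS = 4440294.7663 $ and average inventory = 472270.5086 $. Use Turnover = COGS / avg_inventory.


Turnover = 4440294.7663 / 472270.5086 = 9.4020

9.4020


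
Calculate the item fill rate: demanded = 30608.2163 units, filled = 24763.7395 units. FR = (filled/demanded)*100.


FR = 24763.7395 / 30608.2163 * 100 = 80.9055

80.9055%


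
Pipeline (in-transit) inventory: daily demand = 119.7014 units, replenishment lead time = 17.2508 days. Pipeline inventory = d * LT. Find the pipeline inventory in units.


Pipeline = 119.7014 * 17.2508 = 2064.9449

2064.9449 units


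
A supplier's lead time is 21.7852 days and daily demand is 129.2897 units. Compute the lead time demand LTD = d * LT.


LTD = 129.2897 * 21.7852 = 2816.6020

2816.6020 units


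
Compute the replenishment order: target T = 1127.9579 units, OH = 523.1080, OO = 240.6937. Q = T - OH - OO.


Inventory position = OH + OO = 523.1080 + 240.6937 = 763.8017
Q = 1127.9579 - 763.8017 = 364.1562

364.1562 units


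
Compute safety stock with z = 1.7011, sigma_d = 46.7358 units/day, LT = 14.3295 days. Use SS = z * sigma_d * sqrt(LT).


sqrt(LT) = sqrt(14.3295) = 3.7854
SS = 1.7011 * 46.7358 * 3.7854 = 300.9505

300.9505 units


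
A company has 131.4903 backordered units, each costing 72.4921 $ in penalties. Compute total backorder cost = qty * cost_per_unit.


Total = 131.4903 * 72.4921 = 9532.0080

9532.0080 $


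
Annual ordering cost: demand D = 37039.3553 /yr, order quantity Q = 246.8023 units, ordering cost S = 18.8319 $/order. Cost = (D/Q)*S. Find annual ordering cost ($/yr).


Number of orders = D/Q = 150.0770
Cost = 150.0770 * 18.8319 = 2826.2356

2826.2356 $/yr


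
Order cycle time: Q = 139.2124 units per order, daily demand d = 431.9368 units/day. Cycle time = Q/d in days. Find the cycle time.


Cycle = 139.2124 / 431.9368 = 0.3223

0.3223 days


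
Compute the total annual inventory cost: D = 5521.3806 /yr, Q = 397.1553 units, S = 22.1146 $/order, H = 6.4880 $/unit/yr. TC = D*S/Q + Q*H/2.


Ordering cost = D*S/Q = 307.4443
Holding cost = Q*H/2 = 1288.3718
TC = 307.4443 + 1288.3718 = 1595.8161

1595.8161 $/yr


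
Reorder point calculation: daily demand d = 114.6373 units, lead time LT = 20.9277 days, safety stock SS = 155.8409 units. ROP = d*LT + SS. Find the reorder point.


d*LT = 114.6373 * 20.9277 = 2399.0950
ROP = 2399.0950 + 155.8409 = 2554.9359

2554.9359 units


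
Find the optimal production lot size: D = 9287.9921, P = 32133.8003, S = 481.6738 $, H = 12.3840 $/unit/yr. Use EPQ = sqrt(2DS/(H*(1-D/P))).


1 - D/P = 1 - 0.2890 = 0.7110
H*(1-D/P) = 8.8045
2DS = 8947564.8984
EPQ = sqrt(1016247.4708) = 1008.0910

1008.0910 units


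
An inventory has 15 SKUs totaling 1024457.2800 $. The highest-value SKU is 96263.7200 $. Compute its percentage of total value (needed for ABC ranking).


Top item = 96263.7200
Total = 1024457.2800
Percentage = 96263.7200 / 1024457.2800 * 100 = 9.3966

9.3966%


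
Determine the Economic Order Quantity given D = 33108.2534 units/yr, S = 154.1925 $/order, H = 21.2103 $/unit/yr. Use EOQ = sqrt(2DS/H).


2*D*S = 2 * 33108.2534 * 154.1925 = 10210088.7248
2*D*S/H = 481374.0836
EOQ = sqrt(481374.0836) = 693.8113

693.8113 units


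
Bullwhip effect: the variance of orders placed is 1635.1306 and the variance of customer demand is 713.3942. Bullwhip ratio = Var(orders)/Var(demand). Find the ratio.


BW = 1635.1306 / 713.3942 = 2.2920

2.2920


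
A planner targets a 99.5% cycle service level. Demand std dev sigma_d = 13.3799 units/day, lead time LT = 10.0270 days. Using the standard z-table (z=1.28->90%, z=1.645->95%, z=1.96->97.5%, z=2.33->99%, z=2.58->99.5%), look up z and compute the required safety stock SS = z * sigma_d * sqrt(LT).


From the table, SL = 99.5% corresponds to z = 2.58
sqrt(LT) = sqrt(10.0270) = 3.1665
SS = 2.58 * 13.3799 * 3.1665 = 109.3095

109.3095 units


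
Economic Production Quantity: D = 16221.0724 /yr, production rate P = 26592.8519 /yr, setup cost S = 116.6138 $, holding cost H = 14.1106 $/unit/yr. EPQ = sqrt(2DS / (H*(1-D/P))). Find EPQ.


1 - D/P = 1 - 0.6100 = 0.3900
H*(1-D/P) = 5.5034
2DS = 3783201.7853
EPQ = sqrt(687425.5419) = 829.1113

829.1113 units


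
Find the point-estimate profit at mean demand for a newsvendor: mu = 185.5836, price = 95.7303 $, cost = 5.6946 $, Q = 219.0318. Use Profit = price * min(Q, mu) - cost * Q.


Sales at mu = min(219.0318, 185.5836) = 185.5836
Revenue = 95.7303 * 185.5836 = 17765.9737
Total cost = 5.6946 * 219.0318 = 1247.2985
Profit = 17765.9737 - 1247.2985 = 16518.6752

16518.6752 $


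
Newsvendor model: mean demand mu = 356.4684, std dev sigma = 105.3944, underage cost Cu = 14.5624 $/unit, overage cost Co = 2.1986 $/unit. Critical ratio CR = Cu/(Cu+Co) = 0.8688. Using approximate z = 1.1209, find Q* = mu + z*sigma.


CR = Cu/(Cu+Co) = 14.5624/(14.5624+2.1986) = 0.8688
z = 1.1209
Q* = 356.4684 + 1.1209 * 105.3944 = 474.6050

474.6050 units


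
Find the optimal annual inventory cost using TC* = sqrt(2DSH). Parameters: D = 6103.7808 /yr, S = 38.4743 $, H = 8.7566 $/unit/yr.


2*D*S*H = 4112777.0093
TC* = sqrt(4112777.0093) = 2027.9983

2027.9983 $/yr


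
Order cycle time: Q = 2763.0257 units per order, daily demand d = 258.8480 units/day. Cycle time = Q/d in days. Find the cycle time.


Cycle = 2763.0257 / 258.8480 = 10.6743

10.6743 days


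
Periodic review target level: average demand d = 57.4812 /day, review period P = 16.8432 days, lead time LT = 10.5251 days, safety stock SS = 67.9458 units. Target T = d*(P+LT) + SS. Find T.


P + LT = 27.3683
d*(P+LT) = 57.4812 * 27.3683 = 1573.1627
T = 1573.1627 + 67.9458 = 1641.1085

1641.1085 units


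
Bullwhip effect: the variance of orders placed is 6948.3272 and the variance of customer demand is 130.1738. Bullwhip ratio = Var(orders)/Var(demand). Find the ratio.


BW = 6948.3272 / 130.1738 = 53.3773

53.3773


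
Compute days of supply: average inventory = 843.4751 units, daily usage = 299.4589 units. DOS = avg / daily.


DOS = 843.4751 / 299.4589 = 2.8167

2.8167 days


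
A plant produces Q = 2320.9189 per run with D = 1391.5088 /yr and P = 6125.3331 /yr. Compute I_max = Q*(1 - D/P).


D/P = 0.2272
1 - D/P = 0.7728
I_max = 2320.9189 * 0.7728 = 1793.6694

1793.6694 units


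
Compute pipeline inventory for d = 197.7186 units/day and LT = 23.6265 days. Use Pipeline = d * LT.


Pipeline = 197.7186 * 23.6265 = 4671.3985

4671.3985 units


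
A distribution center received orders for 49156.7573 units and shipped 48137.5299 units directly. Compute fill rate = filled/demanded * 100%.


FR = 48137.5299 / 49156.7573 * 100 = 97.9266

97.9266%


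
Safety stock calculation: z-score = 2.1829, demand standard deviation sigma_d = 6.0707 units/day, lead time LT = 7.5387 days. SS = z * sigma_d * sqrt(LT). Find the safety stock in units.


sqrt(LT) = sqrt(7.5387) = 2.7457
SS = 2.1829 * 6.0707 * 2.7457 = 36.3849

36.3849 units


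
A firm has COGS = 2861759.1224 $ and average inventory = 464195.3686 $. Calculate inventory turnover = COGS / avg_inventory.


Turnover = 2861759.1224 / 464195.3686 = 6.1650

6.1650


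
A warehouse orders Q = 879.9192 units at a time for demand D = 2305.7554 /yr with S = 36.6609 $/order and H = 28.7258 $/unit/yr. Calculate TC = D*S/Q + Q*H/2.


Ordering cost = D*S/Q = 96.0669
Holding cost = Q*H/2 = 12638.1915
TC = 96.0669 + 12638.1915 = 12734.2583

12734.2583 $/yr


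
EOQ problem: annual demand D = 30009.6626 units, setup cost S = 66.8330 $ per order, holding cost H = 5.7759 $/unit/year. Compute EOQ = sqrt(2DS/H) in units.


2*D*S = 2 * 30009.6626 * 66.8330 = 4011271.5611
2*D*S/H = 694484.2468
EOQ = sqrt(694484.2468) = 833.3572

833.3572 units


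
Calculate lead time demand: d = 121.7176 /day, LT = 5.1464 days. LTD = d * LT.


LTD = 121.7176 * 5.1464 = 626.4075

626.4075 units


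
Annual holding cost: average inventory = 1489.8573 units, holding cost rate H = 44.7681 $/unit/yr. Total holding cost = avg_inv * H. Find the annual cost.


Cost = 1489.8573 * 44.7681 = 66698.0806

66698.0806 $/yr


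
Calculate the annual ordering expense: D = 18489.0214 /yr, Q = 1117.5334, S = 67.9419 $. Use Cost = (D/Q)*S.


Number of orders = D/Q = 16.5445
Cost = 16.5445 * 67.9419 = 1124.0642

1124.0642 $/yr


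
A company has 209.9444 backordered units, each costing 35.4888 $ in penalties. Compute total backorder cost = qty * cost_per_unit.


Total = 209.9444 * 35.4888 = 7450.6748

7450.6748 $


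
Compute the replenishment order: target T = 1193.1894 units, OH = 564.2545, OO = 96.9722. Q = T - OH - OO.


Inventory position = OH + OO = 564.2545 + 96.9722 = 661.2267
Q = 1193.1894 - 661.2267 = 531.9627

531.9627 units


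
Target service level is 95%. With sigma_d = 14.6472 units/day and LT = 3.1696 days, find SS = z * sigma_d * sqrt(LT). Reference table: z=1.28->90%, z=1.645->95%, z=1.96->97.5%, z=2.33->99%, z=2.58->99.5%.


From the table, SL = 95% corresponds to z = 1.645
sqrt(LT) = sqrt(3.1696) = 1.7803
SS = 1.645 * 14.6472 * 1.7803 = 42.8966

42.8966 units


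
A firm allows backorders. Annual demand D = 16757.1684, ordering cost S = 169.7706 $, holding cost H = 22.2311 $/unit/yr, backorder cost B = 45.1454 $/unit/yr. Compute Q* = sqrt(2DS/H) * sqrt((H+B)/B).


sqrt(2DS/H) = 505.9016
sqrt((H+B)/B) = 1.2217
Q* = 505.9016 * 1.2217 = 618.0357

618.0357 units


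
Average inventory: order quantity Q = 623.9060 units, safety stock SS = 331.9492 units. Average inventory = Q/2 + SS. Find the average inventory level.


Q/2 = 311.9530
Avg = 311.9530 + 331.9492 = 643.9022

643.9022 units


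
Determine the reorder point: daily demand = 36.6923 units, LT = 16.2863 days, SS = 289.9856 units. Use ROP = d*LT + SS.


d*LT = 36.6923 * 16.2863 = 597.5818
ROP = 597.5818 + 289.9856 = 887.5674

887.5674 units


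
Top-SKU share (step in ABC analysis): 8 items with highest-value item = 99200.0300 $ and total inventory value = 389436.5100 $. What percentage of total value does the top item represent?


Top item = 99200.0300
Total = 389436.5100
Percentage = 99200.0300 / 389436.5100 * 100 = 25.4727

25.4727%


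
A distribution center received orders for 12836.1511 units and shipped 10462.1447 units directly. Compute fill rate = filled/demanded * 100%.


FR = 10462.1447 / 12836.1511 * 100 = 81.5053

81.5053%


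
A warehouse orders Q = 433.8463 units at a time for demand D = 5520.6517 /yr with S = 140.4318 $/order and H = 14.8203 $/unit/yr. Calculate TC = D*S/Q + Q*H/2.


Ordering cost = D*S/Q = 1786.9809
Holding cost = Q*H/2 = 3214.8662
TC = 1786.9809 + 3214.8662 = 5001.8471

5001.8471 $/yr


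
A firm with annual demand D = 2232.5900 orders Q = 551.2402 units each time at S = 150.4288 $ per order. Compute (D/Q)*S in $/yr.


Number of orders = D/Q = 4.0501
Cost = 4.0501 * 150.4288 = 609.2550

609.2550 $/yr


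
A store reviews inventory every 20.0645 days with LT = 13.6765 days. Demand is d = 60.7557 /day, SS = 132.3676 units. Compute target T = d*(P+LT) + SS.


P + LT = 33.7410
d*(P+LT) = 60.7557 * 33.7410 = 2049.9581
T = 2049.9581 + 132.3676 = 2182.3257

2182.3257 units


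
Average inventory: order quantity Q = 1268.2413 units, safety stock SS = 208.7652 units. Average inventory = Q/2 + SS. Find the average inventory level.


Q/2 = 634.1206
Avg = 634.1206 + 208.7652 = 842.8858

842.8858 units


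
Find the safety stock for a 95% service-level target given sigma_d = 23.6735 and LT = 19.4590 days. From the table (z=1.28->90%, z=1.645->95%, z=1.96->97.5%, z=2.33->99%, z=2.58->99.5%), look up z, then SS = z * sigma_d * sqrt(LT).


From the table, SL = 95% corresponds to z = 1.645
sqrt(LT) = sqrt(19.4590) = 4.4112
SS = 1.645 * 23.6735 * 4.4112 = 171.7863

171.7863 units


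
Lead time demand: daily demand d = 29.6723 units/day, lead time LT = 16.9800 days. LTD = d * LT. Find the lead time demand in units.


LTD = 29.6723 * 16.9800 = 503.8357

503.8357 units


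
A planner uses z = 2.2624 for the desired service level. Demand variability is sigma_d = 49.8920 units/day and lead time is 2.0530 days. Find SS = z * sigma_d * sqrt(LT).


sqrt(LT) = sqrt(2.0530) = 1.4328
SS = 2.2624 * 49.8920 * 1.4328 = 161.7316

161.7316 units


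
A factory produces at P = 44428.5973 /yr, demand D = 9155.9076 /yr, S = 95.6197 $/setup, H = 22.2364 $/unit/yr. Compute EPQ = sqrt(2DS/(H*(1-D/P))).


1 - D/P = 1 - 0.2061 = 0.7939
H*(1-D/P) = 17.6539
2DS = 1750970.2759
EPQ = sqrt(99183.2466) = 314.9337

314.9337 units


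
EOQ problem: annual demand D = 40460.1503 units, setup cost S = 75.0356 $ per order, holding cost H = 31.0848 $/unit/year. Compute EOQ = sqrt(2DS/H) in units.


2*D*S = 2 * 40460.1503 * 75.0356 = 6071903.3077
2*D*S/H = 195333.5170
EOQ = sqrt(195333.5170) = 441.9655

441.9655 units


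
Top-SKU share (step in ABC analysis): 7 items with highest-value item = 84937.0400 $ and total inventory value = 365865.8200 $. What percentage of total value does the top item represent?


Top item = 84937.0400
Total = 365865.8200
Percentage = 84937.0400 / 365865.8200 * 100 = 23.2154

23.2154%


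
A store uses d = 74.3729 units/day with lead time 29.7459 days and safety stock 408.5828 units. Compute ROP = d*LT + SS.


d*LT = 74.3729 * 29.7459 = 2212.2888
ROP = 2212.2888 + 408.5828 = 2620.8716

2620.8716 units


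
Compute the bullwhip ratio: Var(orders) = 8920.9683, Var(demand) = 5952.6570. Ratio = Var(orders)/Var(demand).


BW = 8920.9683 / 5952.6570 = 1.4987

1.4987


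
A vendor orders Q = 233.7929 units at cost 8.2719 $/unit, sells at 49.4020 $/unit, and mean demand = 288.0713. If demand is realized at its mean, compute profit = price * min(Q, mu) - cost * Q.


Sales at mu = min(233.7929, 288.0713) = 233.7929
Revenue = 49.4020 * 233.7929 = 11549.8368
Total cost = 8.2719 * 233.7929 = 1933.9115
Profit = 11549.8368 - 1933.9115 = 9615.9254

9615.9254 $


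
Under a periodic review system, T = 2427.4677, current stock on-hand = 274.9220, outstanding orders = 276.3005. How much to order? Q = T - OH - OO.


Inventory position = OH + OO = 274.9220 + 276.3005 = 551.2225
Q = 2427.4677 - 551.2225 = 1876.2452

1876.2452 units


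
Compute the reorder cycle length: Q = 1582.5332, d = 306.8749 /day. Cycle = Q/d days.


Cycle = 1582.5332 / 306.8749 = 5.1569

5.1569 days


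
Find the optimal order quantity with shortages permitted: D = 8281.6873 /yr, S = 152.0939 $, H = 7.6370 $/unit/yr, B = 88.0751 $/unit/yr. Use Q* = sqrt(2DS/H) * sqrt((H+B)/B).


sqrt(2DS/H) = 574.3398
sqrt((H+B)/B) = 1.0425
Q* = 574.3398 * 1.0425 = 598.7228

598.7228 units


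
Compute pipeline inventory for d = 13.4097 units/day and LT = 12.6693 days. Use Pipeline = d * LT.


Pipeline = 13.4097 * 12.6693 = 169.8915

169.8915 units


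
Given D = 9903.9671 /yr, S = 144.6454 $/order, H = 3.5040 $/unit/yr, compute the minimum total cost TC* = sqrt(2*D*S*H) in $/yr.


2*D*S*H = 10039403.4856
TC* = sqrt(10039403.4856) = 3168.5018

3168.5018 $/yr


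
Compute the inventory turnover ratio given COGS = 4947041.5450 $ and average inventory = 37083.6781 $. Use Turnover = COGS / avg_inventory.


Turnover = 4947041.5450 / 37083.6781 = 133.4021

133.4021


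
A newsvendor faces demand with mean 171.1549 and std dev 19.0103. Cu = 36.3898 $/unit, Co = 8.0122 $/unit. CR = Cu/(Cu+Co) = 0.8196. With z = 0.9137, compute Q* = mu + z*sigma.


CR = Cu/(Cu+Co) = 36.3898/(36.3898+8.0122) = 0.8196
z = 0.9137
Q* = 171.1549 + 0.9137 * 19.0103 = 188.5246

188.5246 units


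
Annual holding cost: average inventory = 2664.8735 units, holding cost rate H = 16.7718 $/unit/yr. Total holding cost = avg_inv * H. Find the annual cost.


Cost = 2664.8735 * 16.7718 = 44694.7254

44694.7254 $/yr


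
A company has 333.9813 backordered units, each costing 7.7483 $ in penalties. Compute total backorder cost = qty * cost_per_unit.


Total = 333.9813 * 7.7483 = 2587.7873

2587.7873 $


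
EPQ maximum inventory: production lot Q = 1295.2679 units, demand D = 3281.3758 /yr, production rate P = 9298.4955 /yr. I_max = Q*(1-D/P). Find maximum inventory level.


D/P = 0.3529
1 - D/P = 0.6471
I_max = 1295.2679 * 0.6471 = 838.1767

838.1767 units


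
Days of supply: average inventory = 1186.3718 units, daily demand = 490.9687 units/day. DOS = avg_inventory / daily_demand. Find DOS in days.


DOS = 1186.3718 / 490.9687 = 2.4164

2.4164 days


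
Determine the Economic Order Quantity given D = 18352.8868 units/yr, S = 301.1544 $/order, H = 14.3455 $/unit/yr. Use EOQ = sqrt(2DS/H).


2*D*S = 2 * 18352.8868 * 301.1544 = 11054105.2250
2*D*S/H = 770562.5614
EOQ = sqrt(770562.5614) = 877.8169

877.8169 units


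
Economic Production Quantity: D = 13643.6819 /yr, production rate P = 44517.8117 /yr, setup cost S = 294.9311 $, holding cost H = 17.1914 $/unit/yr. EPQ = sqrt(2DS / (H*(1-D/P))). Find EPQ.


1 - D/P = 1 - 0.3065 = 0.6935
H*(1-D/P) = 11.9226
2DS = 8047892.2216
EPQ = sqrt(675009.6612) = 821.5897

821.5897 units


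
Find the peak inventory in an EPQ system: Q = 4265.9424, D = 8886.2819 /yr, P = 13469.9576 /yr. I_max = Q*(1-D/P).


D/P = 0.6597
1 - D/P = 0.3403
I_max = 4265.9424 * 0.3403 = 1451.6524

1451.6524 units


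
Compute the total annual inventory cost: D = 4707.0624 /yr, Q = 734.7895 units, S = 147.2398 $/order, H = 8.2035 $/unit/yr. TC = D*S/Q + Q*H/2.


Ordering cost = D*S/Q = 943.2183
Holding cost = Q*H/2 = 3013.9228
TC = 943.2183 + 3013.9228 = 3957.1412

3957.1412 $/yr


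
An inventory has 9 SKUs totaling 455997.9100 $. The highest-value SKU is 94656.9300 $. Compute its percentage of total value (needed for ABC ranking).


Top item = 94656.9300
Total = 455997.9100
Percentage = 94656.9300 / 455997.9100 * 100 = 20.7582

20.7582%


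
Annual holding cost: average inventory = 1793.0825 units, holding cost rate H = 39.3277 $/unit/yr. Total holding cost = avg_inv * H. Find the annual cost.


Cost = 1793.0825 * 39.3277 = 70517.8106

70517.8106 $/yr


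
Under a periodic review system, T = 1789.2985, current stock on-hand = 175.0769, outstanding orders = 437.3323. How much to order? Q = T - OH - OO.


Inventory position = OH + OO = 175.0769 + 437.3323 = 612.4092
Q = 1789.2985 - 612.4092 = 1176.8893

1176.8893 units


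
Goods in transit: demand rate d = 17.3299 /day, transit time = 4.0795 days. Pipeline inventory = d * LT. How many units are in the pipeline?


Pipeline = 17.3299 * 4.0795 = 70.6973

70.6973 units


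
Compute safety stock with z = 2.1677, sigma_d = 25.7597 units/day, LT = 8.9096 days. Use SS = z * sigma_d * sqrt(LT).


sqrt(LT) = sqrt(8.9096) = 2.9849
SS = 2.1677 * 25.7597 * 2.9849 = 166.6745

166.6745 units


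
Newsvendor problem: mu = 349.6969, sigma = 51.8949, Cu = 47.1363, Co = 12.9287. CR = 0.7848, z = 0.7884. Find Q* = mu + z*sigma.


CR = Cu/(Cu+Co) = 47.1363/(47.1363+12.9287) = 0.7848
z = 0.7884
Q* = 349.6969 + 0.7884 * 51.8949 = 390.6108

390.6108 units


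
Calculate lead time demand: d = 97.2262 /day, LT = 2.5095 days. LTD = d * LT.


LTD = 97.2262 * 2.5095 = 243.9891

243.9891 units


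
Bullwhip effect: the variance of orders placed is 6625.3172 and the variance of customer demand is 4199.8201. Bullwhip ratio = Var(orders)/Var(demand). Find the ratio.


BW = 6625.3172 / 4199.8201 = 1.5775

1.5775


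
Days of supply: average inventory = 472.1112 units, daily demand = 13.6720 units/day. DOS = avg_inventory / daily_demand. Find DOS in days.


DOS = 472.1112 / 13.6720 = 34.5312

34.5312 days


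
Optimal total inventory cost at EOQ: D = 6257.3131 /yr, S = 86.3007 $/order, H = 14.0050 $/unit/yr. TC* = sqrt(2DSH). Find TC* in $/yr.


2*D*S*H = 15125694.1232
TC* = sqrt(15125694.1232) = 3889.1765

3889.1765 $/yr


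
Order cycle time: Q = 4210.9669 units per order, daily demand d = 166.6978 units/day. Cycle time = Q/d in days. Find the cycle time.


Cycle = 4210.9669 / 166.6978 = 25.2611

25.2611 days


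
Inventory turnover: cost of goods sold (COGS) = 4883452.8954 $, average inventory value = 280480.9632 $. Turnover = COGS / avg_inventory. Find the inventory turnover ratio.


Turnover = 4883452.8954 / 280480.9632 = 17.4110

17.4110


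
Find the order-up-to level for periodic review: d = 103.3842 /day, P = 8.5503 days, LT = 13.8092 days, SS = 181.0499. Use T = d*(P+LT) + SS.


P + LT = 22.3595
d*(P+LT) = 103.3842 * 22.3595 = 2311.6190
T = 2311.6190 + 181.0499 = 2492.6689

2492.6689 units


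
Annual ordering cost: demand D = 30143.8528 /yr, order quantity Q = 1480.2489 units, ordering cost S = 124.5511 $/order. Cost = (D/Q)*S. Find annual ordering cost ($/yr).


Number of orders = D/Q = 20.3640
Cost = 20.3640 * 124.5511 = 2536.3640

2536.3640 $/yr


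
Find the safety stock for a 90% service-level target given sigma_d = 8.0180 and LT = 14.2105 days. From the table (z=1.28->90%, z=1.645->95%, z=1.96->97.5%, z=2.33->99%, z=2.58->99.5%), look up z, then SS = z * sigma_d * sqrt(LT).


From the table, SL = 90% corresponds to z = 1.28
sqrt(LT) = sqrt(14.2105) = 3.7697
SS = 1.28 * 8.0180 * 3.7697 = 38.6884

38.6884 units


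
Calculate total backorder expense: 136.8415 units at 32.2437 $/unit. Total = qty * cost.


Total = 136.8415 * 32.2437 = 4412.2763

4412.2763 $


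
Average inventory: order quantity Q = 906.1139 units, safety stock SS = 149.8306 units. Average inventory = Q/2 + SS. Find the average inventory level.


Q/2 = 453.0569
Avg = 453.0569 + 149.8306 = 602.8875

602.8875 units


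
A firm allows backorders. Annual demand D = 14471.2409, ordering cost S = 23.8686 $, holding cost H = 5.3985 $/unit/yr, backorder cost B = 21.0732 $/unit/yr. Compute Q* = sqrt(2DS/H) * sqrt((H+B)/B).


sqrt(2DS/H) = 357.7213
sqrt((H+B)/B) = 1.1208
Q* = 357.7213 * 1.1208 = 400.9318

400.9318 units


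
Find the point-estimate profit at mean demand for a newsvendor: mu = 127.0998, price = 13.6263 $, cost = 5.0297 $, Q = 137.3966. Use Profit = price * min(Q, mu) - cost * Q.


Sales at mu = min(137.3966, 127.0998) = 127.0998
Revenue = 13.6263 * 127.0998 = 1731.9000
Total cost = 5.0297 * 137.3966 = 691.0637
Profit = 1731.9000 - 691.0637 = 1040.8363

1040.8363 $


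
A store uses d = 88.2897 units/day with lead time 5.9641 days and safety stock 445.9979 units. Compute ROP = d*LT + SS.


d*LT = 88.2897 * 5.9641 = 526.5686
ROP = 526.5686 + 445.9979 = 972.5665

972.5665 units


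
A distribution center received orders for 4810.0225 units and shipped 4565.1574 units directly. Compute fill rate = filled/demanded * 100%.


FR = 4565.1574 / 4810.0225 * 100 = 94.9093

94.9093%


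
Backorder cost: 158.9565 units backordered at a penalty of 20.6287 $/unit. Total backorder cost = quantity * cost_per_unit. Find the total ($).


Total = 158.9565 * 20.6287 = 3279.0660

3279.0660 $


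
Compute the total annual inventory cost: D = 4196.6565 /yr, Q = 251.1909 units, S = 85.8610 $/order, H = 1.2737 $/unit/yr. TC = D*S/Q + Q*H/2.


Ordering cost = D*S/Q = 1434.4832
Holding cost = Q*H/2 = 159.9709
TC = 1434.4832 + 159.9709 = 1594.4541

1594.4541 $/yr


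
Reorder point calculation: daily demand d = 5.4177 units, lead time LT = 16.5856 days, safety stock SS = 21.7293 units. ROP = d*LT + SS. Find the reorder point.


d*LT = 5.4177 * 16.5856 = 89.8558
ROP = 89.8558 + 21.7293 = 111.5851

111.5851 units


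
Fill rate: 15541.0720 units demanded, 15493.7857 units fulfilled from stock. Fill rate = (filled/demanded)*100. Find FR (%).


FR = 15493.7857 / 15541.0720 * 100 = 99.6957

99.6957%


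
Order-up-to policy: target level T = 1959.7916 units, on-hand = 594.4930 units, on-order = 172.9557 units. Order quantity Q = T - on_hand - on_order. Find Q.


Inventory position = OH + OO = 594.4930 + 172.9557 = 767.4487
Q = 1959.7916 - 767.4487 = 1192.3429

1192.3429 units


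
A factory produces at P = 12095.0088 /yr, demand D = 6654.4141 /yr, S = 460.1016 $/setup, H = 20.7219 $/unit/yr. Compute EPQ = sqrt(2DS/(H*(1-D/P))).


1 - D/P = 1 - 0.5502 = 0.4498
H*(1-D/P) = 9.3212
2DS = 6123413.1489
EPQ = sqrt(656937.1219) = 810.5166

810.5166 units


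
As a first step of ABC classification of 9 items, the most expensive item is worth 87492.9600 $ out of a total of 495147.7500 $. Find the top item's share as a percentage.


Top item = 87492.9600
Total = 495147.7500
Percentage = 87492.9600 / 495147.7500 * 100 = 17.6701

17.6701%


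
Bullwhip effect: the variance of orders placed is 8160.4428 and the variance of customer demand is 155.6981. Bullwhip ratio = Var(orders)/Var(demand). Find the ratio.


BW = 8160.4428 / 155.6981 = 52.4120

52.4120


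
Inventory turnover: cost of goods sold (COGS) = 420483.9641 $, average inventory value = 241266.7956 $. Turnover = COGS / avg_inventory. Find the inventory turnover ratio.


Turnover = 420483.9641 / 241266.7956 = 1.7428

1.7428


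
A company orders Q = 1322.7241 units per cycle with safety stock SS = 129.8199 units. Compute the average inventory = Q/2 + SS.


Q/2 = 661.3620
Avg = 661.3620 + 129.8199 = 791.1819

791.1819 units


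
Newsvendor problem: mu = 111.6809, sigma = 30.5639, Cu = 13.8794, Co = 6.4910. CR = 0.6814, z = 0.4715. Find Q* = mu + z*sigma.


CR = Cu/(Cu+Co) = 13.8794/(13.8794+6.4910) = 0.6814
z = 0.4715
Q* = 111.6809 + 0.4715 * 30.5639 = 126.0918

126.0918 units


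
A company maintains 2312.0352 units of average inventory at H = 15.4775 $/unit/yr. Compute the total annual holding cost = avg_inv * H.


Cost = 2312.0352 * 15.4775 = 35784.5248

35784.5248 $/yr


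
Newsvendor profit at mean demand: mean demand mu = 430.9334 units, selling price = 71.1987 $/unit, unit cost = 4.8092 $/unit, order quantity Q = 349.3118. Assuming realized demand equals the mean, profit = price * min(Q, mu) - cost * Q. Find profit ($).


Sales at mu = min(349.3118, 430.9334) = 349.3118
Revenue = 71.1987 * 349.3118 = 24870.5461
Total cost = 4.8092 * 349.3118 = 1679.9103
Profit = 24870.5461 - 1679.9103 = 23190.6357

23190.6357 $


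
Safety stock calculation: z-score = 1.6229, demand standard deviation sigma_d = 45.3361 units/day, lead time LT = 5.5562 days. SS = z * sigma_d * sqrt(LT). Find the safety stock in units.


sqrt(LT) = sqrt(5.5562) = 2.3572
SS = 1.6229 * 45.3361 * 2.3572 = 173.4303

173.4303 units


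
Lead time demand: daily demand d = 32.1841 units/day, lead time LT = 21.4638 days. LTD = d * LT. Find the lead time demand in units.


LTD = 32.1841 * 21.4638 = 690.7931

690.7931 units


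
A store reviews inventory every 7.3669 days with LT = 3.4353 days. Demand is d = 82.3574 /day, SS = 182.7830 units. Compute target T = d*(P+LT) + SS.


P + LT = 10.8022
d*(P+LT) = 82.3574 * 10.8022 = 889.6411
T = 889.6411 + 182.7830 = 1072.4241

1072.4241 units


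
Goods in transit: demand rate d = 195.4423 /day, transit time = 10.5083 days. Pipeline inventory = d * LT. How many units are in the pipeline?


Pipeline = 195.4423 * 10.5083 = 2053.7663

2053.7663 units


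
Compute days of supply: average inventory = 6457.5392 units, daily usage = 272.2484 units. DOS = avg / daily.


DOS = 6457.5392 / 272.2484 = 23.7193

23.7193 days


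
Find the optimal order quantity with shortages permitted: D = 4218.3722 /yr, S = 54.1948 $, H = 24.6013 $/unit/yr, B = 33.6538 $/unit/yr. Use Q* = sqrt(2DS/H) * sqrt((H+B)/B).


sqrt(2DS/H) = 136.3287
sqrt((H+B)/B) = 1.3157
Q* = 136.3287 * 1.3157 = 179.3648

179.3648 units


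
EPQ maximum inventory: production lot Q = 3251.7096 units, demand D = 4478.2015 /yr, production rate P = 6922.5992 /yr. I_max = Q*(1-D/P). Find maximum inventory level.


D/P = 0.6469
1 - D/P = 0.3531
I_max = 3251.7096 * 0.3531 = 1148.1918

1148.1918 units


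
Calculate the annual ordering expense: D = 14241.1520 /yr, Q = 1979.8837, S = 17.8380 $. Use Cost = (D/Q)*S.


Number of orders = D/Q = 7.1929
Cost = 7.1929 * 17.8380 = 128.3074

128.3074 $/yr


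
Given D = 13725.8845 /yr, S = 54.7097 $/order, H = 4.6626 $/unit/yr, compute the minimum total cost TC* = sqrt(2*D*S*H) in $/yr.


2*D*S*H = 7002656.5794
TC* = sqrt(7002656.5794) = 2646.2533

2646.2533 $/yr


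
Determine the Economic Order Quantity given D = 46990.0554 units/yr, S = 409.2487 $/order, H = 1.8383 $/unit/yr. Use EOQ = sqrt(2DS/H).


2*D*S = 2 * 46990.0554 * 409.2487 = 38461238.1708
2*D*S/H = 20922177.1043
EOQ = sqrt(20922177.1043) = 4574.0766

4574.0766 units


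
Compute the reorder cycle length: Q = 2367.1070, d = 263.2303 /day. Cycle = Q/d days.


Cycle = 2367.1070 / 263.2303 = 8.9925

8.9925 days


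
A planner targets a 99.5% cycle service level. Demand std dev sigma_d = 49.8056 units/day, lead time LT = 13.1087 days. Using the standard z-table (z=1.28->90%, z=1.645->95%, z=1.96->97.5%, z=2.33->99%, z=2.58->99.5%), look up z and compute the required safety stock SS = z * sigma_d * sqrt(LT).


From the table, SL = 99.5% corresponds to z = 2.58
sqrt(LT) = sqrt(13.1087) = 3.6206
SS = 2.58 * 49.8056 * 3.6206 = 465.2407

465.2407 units


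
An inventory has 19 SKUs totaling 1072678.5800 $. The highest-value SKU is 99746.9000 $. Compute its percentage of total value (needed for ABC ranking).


Top item = 99746.9000
Total = 1072678.5800
Percentage = 99746.9000 / 1072678.5800 * 100 = 9.2989

9.2989%


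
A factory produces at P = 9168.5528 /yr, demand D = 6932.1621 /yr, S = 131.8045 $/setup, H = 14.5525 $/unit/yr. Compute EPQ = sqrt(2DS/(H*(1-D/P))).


1 - D/P = 1 - 0.7561 = 0.2439
H*(1-D/P) = 3.5496
2DS = 1827380.3190
EPQ = sqrt(514807.0054) = 717.5005

717.5005 units


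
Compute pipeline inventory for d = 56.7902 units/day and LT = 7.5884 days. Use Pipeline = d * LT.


Pipeline = 56.7902 * 7.5884 = 430.9468

430.9468 units


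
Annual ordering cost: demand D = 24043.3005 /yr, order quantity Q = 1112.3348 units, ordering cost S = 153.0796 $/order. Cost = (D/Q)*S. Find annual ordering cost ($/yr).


Number of orders = D/Q = 21.6152
Cost = 21.6152 * 153.0796 = 3308.8408

3308.8408 $/yr


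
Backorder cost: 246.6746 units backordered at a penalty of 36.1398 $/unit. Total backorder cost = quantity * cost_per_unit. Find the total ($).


Total = 246.6746 * 36.1398 = 8914.7707

8914.7707 $


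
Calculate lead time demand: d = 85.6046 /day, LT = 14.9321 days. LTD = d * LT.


LTD = 85.6046 * 14.9321 = 1278.2564

1278.2564 units


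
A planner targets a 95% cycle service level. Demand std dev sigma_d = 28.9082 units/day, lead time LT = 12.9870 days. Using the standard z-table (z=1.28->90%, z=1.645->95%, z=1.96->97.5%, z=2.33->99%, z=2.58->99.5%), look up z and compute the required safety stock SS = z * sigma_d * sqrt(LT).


From the table, SL = 95% corresponds to z = 1.645
sqrt(LT) = sqrt(12.9870) = 3.6037
SS = 1.645 * 28.9082 * 3.6037 = 171.3726

171.3726 units


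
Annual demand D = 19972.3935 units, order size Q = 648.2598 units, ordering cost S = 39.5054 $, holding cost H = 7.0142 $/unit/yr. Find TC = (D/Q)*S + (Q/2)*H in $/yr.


Ordering cost = D*S/Q = 1217.1315
Holding cost = Q*H/2 = 2273.5119
TC = 1217.1315 + 2273.5119 = 3490.6434

3490.6434 $/yr


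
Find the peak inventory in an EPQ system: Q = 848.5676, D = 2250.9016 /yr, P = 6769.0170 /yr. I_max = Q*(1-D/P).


D/P = 0.3325
1 - D/P = 0.6675
I_max = 848.5676 * 0.6675 = 566.3934

566.3934 units


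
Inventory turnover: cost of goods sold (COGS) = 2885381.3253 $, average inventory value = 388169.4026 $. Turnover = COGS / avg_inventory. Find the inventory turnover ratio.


Turnover = 2885381.3253 / 388169.4026 = 7.4333

7.4333


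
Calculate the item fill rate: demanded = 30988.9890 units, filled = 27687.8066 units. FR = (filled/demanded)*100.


FR = 27687.8066 / 30988.9890 * 100 = 89.3472

89.3472%


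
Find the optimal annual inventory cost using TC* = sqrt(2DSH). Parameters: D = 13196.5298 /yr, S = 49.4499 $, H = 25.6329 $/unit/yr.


2*D*S*H = 33454373.3564
TC* = sqrt(33454373.3564) = 5783.9756

5783.9756 $/yr
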